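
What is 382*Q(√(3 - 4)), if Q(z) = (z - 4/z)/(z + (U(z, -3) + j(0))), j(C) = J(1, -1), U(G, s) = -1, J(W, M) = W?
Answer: 1910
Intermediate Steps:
j(C) = 1
Q(z) = (z - 4/z)/z (Q(z) = (z - 4/z)/(z + (-1 + 1)) = (z - 4/z)/(z + 0) = (z - 4/z)/z)
382*Q(√(3 - 4)) = 382*(1 - 4/(3 - 4)) = 382*(1 - 4/(√(-1))²) = 382*(1 - 4/I²) = 382*(1 - 4*(-1)) = 382*(1 + 4) = 382*5 = 1910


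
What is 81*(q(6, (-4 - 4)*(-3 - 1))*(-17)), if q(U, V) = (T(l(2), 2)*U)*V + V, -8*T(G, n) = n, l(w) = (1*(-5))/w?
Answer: 22032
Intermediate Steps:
l(w) = -5/w
T(G, n) = -n/8
q(U, V) = V - U*V/4 (q(U, V) = ((-⅛*2)*U)*V + V = (-U/4)*V + V = -U*V/4 + V = V - U*V/4)
81*(q(6, (-4 - 4)*(-3 - 1))*(-17)) = 81*((((-4 - 4)*(-3 - 1))*(4 - 1*6)/4)*(-17)) = 81*(((-8*(-4))*(4 - 6)/4)*(-17)) = 81*(((¼)*32*(-2))*(-17)) = 81*(-16*(-17)) = 81*272 = 22032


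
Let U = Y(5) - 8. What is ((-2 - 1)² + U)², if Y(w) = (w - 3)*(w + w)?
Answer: 441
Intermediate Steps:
Y(w) = 2*w*(-3 + w) (Y(w) = (-3 + w)*(2*w) = 2*w*(-3 + w))
U = 12 (U = 2*5*(-3 + 5) - 8 = 2*5*2 - 8 = 20 - 8 = 12)
((-2 - 1)² + U)² = ((-2 - 1)² + 12)² = ((-3)² + 12)² = (9 + 12)² = 21² = 441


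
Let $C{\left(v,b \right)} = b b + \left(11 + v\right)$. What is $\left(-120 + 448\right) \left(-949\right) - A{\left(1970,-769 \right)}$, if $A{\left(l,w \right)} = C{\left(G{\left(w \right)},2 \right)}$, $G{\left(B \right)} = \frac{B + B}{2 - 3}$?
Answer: $-312825$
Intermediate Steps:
$G{\left(B \right)} = - 2 B$ ($G{\left(B \right)} = \frac{2 B}{-1} = 2 B \left(-1\right) = - 2 B$)
$C{\left(v,b \right)} = 11 + v + b^{2}$ ($C{\left(v,b \right)} = b^{2} + \left(11 + v\right) = 11 + v + b^{2}$)
$A{\left(l,w \right)} = 15 - 2 w$ ($A{\left(l,w \right)} = 11 - 2 w + 2^{2} = 11 - 2 w + 4 = 15 - 2 w$)
$\left(-120 + 448\right) \left(-949\right) - A{\left(1970,-769 \right)} = \left(-120 + 448\right) \left(-949\right) - \left(15 - -1538\right) = 328 \left(-949\right) - \left(15 + 1538\right) = -311272 - 1553 = -312825$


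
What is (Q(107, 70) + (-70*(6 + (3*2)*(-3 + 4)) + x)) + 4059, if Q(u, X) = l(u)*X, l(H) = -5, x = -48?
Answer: 2821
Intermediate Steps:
Q(u, X) = -5*X
(Q(107, 70) + (-70*(6 + (3*2)*(-3 + 4)) + x)) + 4059 = (-5*70 + (-70*(6 + (3*2)*(-3 + 4)) - 48)) + 4059 = (-350 + (-70*(6 + 6*1) - 48)) + 4059 = (-350 + (-70*(6 + 6) - 48)) + 4059 = (-350 + (-70*12 - 48)) + 4059 = (-350 + (-840 - 48)) + 4059 = (-350 - 888) + 4059 = -1238 + 4059 = 2821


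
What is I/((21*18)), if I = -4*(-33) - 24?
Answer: 2/7 ≈ 0.28571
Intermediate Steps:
I = 108 (I = 132 - 24 = 108)
I/((21*18)) = 108/((21*18)) = 108/378 = 108*(1/378) = 2/7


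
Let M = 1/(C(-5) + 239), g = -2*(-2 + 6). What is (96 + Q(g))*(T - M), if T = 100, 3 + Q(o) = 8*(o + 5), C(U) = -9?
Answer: 68997/10 ≈ 6899.7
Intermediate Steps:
g = -8 (g = -2*4 = -8)
M = 1/230 (M = 1/(-9 + 239) = 1/230 ≈ 0.0043478)
Q(o) = 37 + 8*o (Q(o) = -3 + 8*(o + 5) = -3 + 8*(5 + o) = -3 + (40 + 8*o) = 37 + 8*o)
(96 + Q(g))*(T - M) = (96 + (37 + 8*(-8)))*(100 - 1*1/230) = (96 + (37 - 64))*(100 - 1/230) = (96 - 27)*(22999/230) = 69*(22999/230) = 68997/10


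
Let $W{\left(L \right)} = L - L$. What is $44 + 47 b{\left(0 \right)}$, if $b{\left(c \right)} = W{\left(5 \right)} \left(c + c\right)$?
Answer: $44$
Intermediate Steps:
$W{\left(L \right)} = 0$
$b{\left(c \right)} = 0$ ($b{\left(c \right)} = 0 \left(c + c\right) = 0 \cdot 2 c = 0$)
$44 + 47 b{\left(0 \right)} = 44 + 47 \cdot 0 = 44 + 0 = 44$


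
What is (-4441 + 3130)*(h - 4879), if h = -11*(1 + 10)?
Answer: 6555000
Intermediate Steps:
h = -121 (h = -11*11 = -121)
(-4441 + 3130)*(h - 4879) = (-4441 + 3130)*(-121 - 4879) = -1311*(-5000) = 6555000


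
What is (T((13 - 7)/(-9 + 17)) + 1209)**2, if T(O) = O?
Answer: 23415921/16 ≈ 1.4635e+6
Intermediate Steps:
(T((13 - 7)/(-9 + 17)) + 1209)**2 = ((13 - 7)/(-9 + 17) + 1209)**2 = (6/8 + 1209)**2 = (6*(1/8) + 1209)**2 = (3/4 + 1209)**2 = (4839/4)**2 = 23415921/16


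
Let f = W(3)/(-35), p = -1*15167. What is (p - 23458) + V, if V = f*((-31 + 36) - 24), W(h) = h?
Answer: -1351818/35 ≈ -38623.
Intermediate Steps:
p = -15167
f = -3/35 (f = 3/(-35) = 3*(-1/35) = -3/35 ≈ -0.085714)
V = 57/35 (V = -3*((-31 + 36) - 24)/35 = -3*(5 - 24)/35 = -3/35*(-19) = 57/35 ≈ 1.6286)
(p - 23458) + V = (-15167 - 23458) + 57/35 = -38625 + 57/35 = -1351818/35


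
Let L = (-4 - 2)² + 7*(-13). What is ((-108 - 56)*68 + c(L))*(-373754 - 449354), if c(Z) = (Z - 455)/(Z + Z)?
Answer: 9175484188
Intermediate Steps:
L = -55 (L = (-6)² - 91 = 36 - 91 = -55)
c(Z) = (-455 + Z)/(2*Z) (c(Z) = (-455 + Z)/((2*Z)) = (-455 + Z)*(1/(2*Z)) = (-455 + Z)/(2*Z))
((-108 - 56)*68 + c(L))*(-373754 - 449354) = ((-108 - 56)*68 + (½)*(-455 - 55)/(-55))*(-373754 - 449354) = (-164*68 + (½)*(-1/55)*(-510))*(-823108) = (-11152 + 51/11)*(-823108) = -122621/11*(-823108) = 9175484188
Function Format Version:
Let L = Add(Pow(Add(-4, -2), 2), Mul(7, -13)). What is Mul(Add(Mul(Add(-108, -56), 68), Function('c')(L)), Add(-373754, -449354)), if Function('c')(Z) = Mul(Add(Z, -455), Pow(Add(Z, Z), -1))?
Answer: 9175484188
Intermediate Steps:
L = -55 (L = Add(Pow(-6, 2), -91) = Add(36, -91) = -55)
Function('c')(Z) = Mul(Rational(1, 2), Pow(Z, -1), Add(-455, Z)) (Function('c')(Z) = Mul(Add(-455, Z), Pow(Mul(2, Z), -1)) = Mul(Add(-455, Z), Mul(Rational(1, 2), Pow(Z, -1))) = Mul(Rational(1, 2), Pow(Z, -1), Add(-455, Z)))
Mul(Add(Mul(Add(-108, -56), 68), Function('c')(L)), Add(-373754, -449354)) = Mul(Add(Mul(Add(-108, -56), 68), Mul(Rational(1, 2), Pow(-55, -1), Add(-455, -55))), Add(-373754, -449354)) = Mul(Add(Mul(-164, 68), Mul(Rational(1, 2), Rational(-1, 55), -510)), -823108) = Mul(Add(-11152, Rational(51, 11)), -823108) = Mul(Rational(-122621, 11), -823108) = 9175484188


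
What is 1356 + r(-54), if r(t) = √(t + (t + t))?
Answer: 1356 + 9*I*√2 ≈ 1356.0 + 12.728*I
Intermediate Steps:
r(t) = √3*√t (r(t) = √(t + 2*t) = √(3*t) = √3*√t)
1356 + r(-54) = 1356 + √3*√(-54) = 1356 + √3*(3*I*√6) = 1356 + 9*I*√2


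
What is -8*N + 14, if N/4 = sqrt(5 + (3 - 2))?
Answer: 14 - 32*sqrt(6) ≈ -64.384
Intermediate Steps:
N = 4*sqrt(6) (N = 4*sqrt(5 + (3 - 2)) = 4*sqrt(5 + 1) = 4*sqrt(6) ≈ 9.7980)
-8*N + 14 = -32*sqrt(6) + 14 = 14 - 32*sqrt(6)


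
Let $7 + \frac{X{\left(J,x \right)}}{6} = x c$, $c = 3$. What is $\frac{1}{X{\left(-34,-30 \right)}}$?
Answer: $- \frac{1}{582} \approx -0.0017182$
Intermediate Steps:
$X{\left(J,x \right)} = -42 + 18 x$ ($X{\left(J,x \right)} = -42 + 6 x 3 = -42 + 6 \cdot 3 x = -42 + 18 x$)
$\frac{1}{X{\left(-34,-30 \right)}} = \frac{1}{-42 + 18 \left(-30\right)} = \frac{1}{-42 - 540} = \frac{1}{-582} = - \frac{1}{582}$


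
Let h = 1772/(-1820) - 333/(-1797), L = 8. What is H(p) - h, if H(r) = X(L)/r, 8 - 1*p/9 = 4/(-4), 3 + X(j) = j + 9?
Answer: 21218642/22076145 ≈ 0.96116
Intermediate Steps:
X(j) = 6 + j (X(j) = -3 + (j + 9) = -3 + (9 + j) = 6 + j)
p = 81 (p = 72 - 36/(-4) = 72 - 36*(-1)/4 = 72 - 9*(-1) = 72 + 9 = 81)
h = -214852/272545 (h = 1772*(-1/1820) - 333*(-1/1797) = -443/455 + 111/599 = -214852/272545 ≈ -0.78832)
H(r) = 14/r (H(r) = (6 + 8)/r = 14/r)
H(p) - h = 14/81 - 1*(-214852/272545) = 14*(1/81) + 214852/272545 = 14/81 + 214852/272545 = 21218642/22076145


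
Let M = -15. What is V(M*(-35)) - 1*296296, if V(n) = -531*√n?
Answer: -296296 - 2655*√21 ≈ -3.0846e+5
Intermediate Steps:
V(M*(-35)) - 1*296296 = -531*5*√21 - 1*296296 = -2655*√21 - 296296 = -296296 - 2655*√21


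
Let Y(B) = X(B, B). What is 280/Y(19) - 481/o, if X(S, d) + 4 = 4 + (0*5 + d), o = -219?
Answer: 70459/4161 ≈ 16.933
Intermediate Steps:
X(S, d) = d (X(S, d) = -4 + (4 + (0*5 + d)) = -4 + (4 + (0 + d)) = -4 + (4 + d) = d)
Y(B) = B
280/Y(19) - 481/o = 280/19 - 481/(-219) = 280*(1/19) - 481*(-1/219) = 280/19 + 481/219 = 70459/4161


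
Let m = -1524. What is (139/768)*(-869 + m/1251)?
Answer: -362881/2304 ≈ -157.50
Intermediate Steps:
(139/768)*(-869 + m/1251) = (139/768)*(-869 - 1524/1251) = (139*(1/768))*(-869 - 1524*1/1251) = 139*(-869 - 508/417)/768 = (139/768)*(-362881/417) = -362881/2304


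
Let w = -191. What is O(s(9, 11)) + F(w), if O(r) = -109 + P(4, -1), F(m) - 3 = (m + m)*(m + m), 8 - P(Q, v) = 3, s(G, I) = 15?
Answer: 145823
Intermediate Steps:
P(Q, v) = 5 (P(Q, v) = 8 - 1*3 = 8 - 3 = 5)
F(m) = 3 + 4*m² (F(m) = 3 + (m + m)*(m + m) = 3 + (2*m)*(2*m) = 3 + 4*m²)
O(r) = -104 (O(r) = -109 + 5 = -104)
O(s(9, 11)) + F(w) = -104 + (3 + 4*(-191)²) = -104 + (3 + 4*36481) = -104 + (3 + 145924) = -104 + 145927 = 145823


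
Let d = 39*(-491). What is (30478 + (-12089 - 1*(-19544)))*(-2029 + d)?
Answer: -803345074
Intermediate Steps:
d = -19149
(30478 + (-12089 - 1*(-19544)))*(-2029 + d) = (30478 + (-12089 - 1*(-19544)))*(-2029 - 19149) = (30478 + (-12089 + 19544))*(-21178) = (30478 + 7455)*(-21178) = 37933*(-21178) = -803345074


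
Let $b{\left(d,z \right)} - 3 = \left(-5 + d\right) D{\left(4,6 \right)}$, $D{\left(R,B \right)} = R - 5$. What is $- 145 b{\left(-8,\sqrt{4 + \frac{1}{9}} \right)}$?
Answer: $-2320$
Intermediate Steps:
$D{\left(R,B \right)} = -5 + R$
$b{\left(d,z \right)} = 8 - d$ ($b{\left(d,z \right)} = 3 + \left(-5 + d\right) \left(-5 + 4\right) = 3 + \left(-5 + d\right) \left(-1\right) = 3 - \left(-5 + d\right) = 8 - d$)
$- 145 b{\left(-8,\sqrt{4 + \frac{1}{9}} \right)} = - 145 \left(8 - -8\right) = - 145 \left(8 + 8\right) = \left(-145\right) 16 = -2320$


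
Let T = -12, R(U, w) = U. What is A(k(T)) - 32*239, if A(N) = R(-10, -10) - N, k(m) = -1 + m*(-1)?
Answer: -7669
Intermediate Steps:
k(m) = -1 - m
A(N) = -10 - N
A(k(T)) - 32*239 = (-10 - (-1 - 1*(-12))) - 32*239 = (-10 - (-1 + 12)) - 1*7648 = (-10 - 1*11) - 7648 = (-10 - 11) - 7648 = -21 - 7648 = -7669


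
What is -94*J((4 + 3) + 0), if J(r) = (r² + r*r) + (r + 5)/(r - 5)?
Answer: -9776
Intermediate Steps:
J(r) = 2*r² + (5 + r)/(-5 + r) (J(r) = (r² + r²) + (5 + r)/(-5 + r) = 2*r² + (5 + r)/(-5 + r))
-94*J((4 + 3) + 0) = -94*(5 + ((4 + 3) + 0) - 10*((4 + 3) + 0)² + 2*((4 + 3) + 0)³)/(-5 + ((4 + 3) + 0)) = -94*(5 + (7 + 0) - 10*(7 + 0)² + 2*(7 + 0)³)/(-5 + (7 + 0)) = -94*(5 + 7 - 10*7² + 2*7³)/(-5 + 7) = -94*(5 + 7 - 10*49 + 2*343)/2 = -47*(5 + 7 - 490 + 686) = -47*208 = -94*104 = -9776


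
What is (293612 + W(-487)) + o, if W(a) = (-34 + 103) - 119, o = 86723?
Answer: 380285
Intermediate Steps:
W(a) = -50 (W(a) = 69 - 119 = -50)
(293612 + W(-487)) + o = (293612 - 50) + 86723 = 293562 + 86723 = 380285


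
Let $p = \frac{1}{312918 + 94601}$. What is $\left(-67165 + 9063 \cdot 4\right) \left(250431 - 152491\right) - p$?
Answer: $- \frac{1233812356915181}{407519} \approx -3.0276 \cdot 10^{9}$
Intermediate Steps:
$p = \frac{1}{407519} \approx 2.4539 \cdot 10^{-6}$
$\left(-67165 + 9063 \cdot 4\right) \left(250431 - 152491\right) - p = \left(-67165 + 9063 \cdot 4\right) \left(250431 - 152491\right) - \frac{1}{407519} = \left(-67165 + 36252\right) 97940 - \frac{1}{407519} = \left(-30913\right) 97940 - \frac{1}{407519} = -3027619220 - \frac{1}{407519} = - \frac{1233812356915181}{407519}$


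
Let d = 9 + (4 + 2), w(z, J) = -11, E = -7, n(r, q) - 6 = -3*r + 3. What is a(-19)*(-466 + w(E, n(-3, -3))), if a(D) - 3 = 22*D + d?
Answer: 190800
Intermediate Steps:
n(r, q) = 9 - 3*r (n(r, q) = 6 + (-3*r + 3) = 6 + (3 - 3*r) = 9 - 3*r)
d = 15 (d = 9 + 6 = 15)
a(D) = 18 + 22*D (a(D) = 3 + (22*D + 15) = 3 + (15 + 22*D) = 18 + 22*D)
a(-19)*(-466 + w(E, n(-3, -3))) = (18 + 22*(-19))*(-466 - 11) = (18 - 418)*(-477) = -400*(-477) = 190800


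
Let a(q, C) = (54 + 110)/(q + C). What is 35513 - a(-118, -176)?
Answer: 5220493/147 ≈ 35514.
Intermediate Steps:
a(q, C) = 164/(C + q)
35513 - a(-118, -176) = 35513 - 164/(-176 - 118) = 35513 - 164/(-294) = 35513 - 164*(-1)/294 = 35513 - 1*(-82/147) = 35513 + 82/147 = 5220493/147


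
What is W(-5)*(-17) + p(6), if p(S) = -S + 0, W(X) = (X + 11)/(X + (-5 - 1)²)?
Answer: -288/31 ≈ -9.2903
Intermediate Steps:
W(X) = (11 + X)/(36 + X) (W(X) = (11 + X)/(X + (-6)²) = (11 + X)/(X + 36) = (11 + X)/(36 + X))
p(S) = -S
W(-5)*(-17) + p(6) = ((11 - 5)/(36 - 5))*(-17) - 1*6 = (6/31)*(-17) - 6 = -102/31 - 6 = -288/31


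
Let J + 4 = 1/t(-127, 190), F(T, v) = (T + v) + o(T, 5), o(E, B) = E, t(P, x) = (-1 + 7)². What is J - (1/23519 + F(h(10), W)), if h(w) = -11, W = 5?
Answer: 11030375/846684 ≈ 13.028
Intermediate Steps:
t(P, x) = 36 (t(P, x) = 6² = 36)
F(T, v) = v + 2*T (F(T, v) = (T + v) + T = v + 2*T)
J = -143/36 (J = -4 + 1/36 = -143/36 ≈ -3.9722)
J - (1/23519 + F(h(10), W)) = -143/36 - (1/23519 + (5 + 2*(-11))) = -143/36 - (1/23519 + (5 - 22)) = -143/36 - (1/23519 - 17) = -143/36 - 1*(-399822/23519) = -143/36 + 399822/23519 = 11030375/846684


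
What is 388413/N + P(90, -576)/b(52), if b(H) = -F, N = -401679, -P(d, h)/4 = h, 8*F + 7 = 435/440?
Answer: 72369366043/23609799 ≈ 3065.2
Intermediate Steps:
F = -529/704 (F = -7/8 + (435/440)/8 = -7/8 + (435*(1/440))/8 = -7/8 + (⅛)*(87/88) = -7/8 + 87/704 = -529/704 ≈ -0.75142)
P(d, h) = -4*h
b(H) = 529/704 (b(H) = -1*(-529/704) = 529/704)
388413/N + P(90, -576)/b(52) = 388413/(-401679) + (-4*(-576))/(529/704) = 388413*(-1/401679) + 2304*(704/529) = -43157/44631 + 1622016/529 = 72369366043/23609799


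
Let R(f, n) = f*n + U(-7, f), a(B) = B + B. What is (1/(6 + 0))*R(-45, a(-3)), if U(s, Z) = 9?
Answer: 93/2 ≈ 46.500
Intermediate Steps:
a(B) = 2*B
R(f, n) = 9 + f*n (R(f, n) = f*n + 9 = 9 + f*n)
(1/(6 + 0))*R(-45, a(-3)) = (1/(6 + 0))*(9 - 90*(-3)) = (1/6)*(9 - 45*(-6)) = ((1/6)*1)*(9 + 270) = (1/6)*279 = 93/2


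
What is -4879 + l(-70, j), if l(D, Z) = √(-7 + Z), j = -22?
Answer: -4879 + I*√29 ≈ -4879.0 + 5.3852*I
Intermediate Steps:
-4879 + l(-70, j) = -4879 + √(-7 - 22) = -4879 + √(-29) = -4879 + I*√29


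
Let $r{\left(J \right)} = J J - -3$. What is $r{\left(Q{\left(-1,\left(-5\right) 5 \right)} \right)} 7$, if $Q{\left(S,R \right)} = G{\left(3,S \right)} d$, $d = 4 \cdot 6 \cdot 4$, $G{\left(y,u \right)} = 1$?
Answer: $64533$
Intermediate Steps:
$d = 96$ ($d = 24 \cdot 4 = 96$)
$Q{\left(S,R \right)} = 96$ ($Q{\left(S,R \right)} = 1 \cdot 96 = 96$)
$r{\left(J \right)} = 3 + J^{2}$ ($r{\left(J \right)} = J^{2} + 3 = 3 + J^{2}$)
$r{\left(Q{\left(-1,\left(-5\right) 5 \right)} \right)} 7 = \left(3 + 96^{2}\right) 7 = \left(3 + 9216\right) 7 = 9219 \cdot 7 = 64533$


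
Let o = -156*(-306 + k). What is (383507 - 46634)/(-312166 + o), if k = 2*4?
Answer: -336873/265678 ≈ -1.2680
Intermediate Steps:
k = 8
o = 46488 (o = -156*(-306 + 8) = -156*(-298) = 46488)
(383507 - 46634)/(-312166 + o) = (383507 - 46634)/(-312166 + 46488) = 336873/(-265678) = 336873*(-1/265678) = -336873/265678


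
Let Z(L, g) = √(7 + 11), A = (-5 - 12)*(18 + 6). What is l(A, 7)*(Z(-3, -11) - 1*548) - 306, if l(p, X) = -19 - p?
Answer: -213478 + 1167*√2 ≈ -2.1183e+5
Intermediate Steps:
A = -408 (A = -17*24 = -408)
Z(L, g) = 3*√2 (Z(L, g) = √18 = 3*√2)
l(A, 7)*(Z(-3, -11) - 1*548) - 306 = (-19 - 1*(-408))*(3*√2 - 1*548) - 306 = (-19 + 408)*(3*√2 - 548) - 306 = 389*(-548 + 3*√2) - 306 = (-213172 + 1167*√2) - 306 = -213478 + 1167*√2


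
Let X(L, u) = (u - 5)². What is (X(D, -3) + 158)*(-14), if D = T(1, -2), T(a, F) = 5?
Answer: -3108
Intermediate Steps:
D = 5
X(L, u) = (-5 + u)²
(X(D, -3) + 158)*(-14) = ((-5 - 3)² + 158)*(-14) = ((-8)² + 158)*(-14) = (64 + 158)*(-14) = 222*(-14) = -3108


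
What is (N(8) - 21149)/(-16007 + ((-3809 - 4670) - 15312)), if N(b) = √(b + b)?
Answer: 21145/39798 ≈ 0.53131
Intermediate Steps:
N(b) = √2*√b (N(b) = √(2*b) = √2*√b)
(N(8) - 21149)/(-16007 + ((-3809 - 4670) - 15312)) = (√2*√8 - 21149)/(-16007 + ((-3809 - 4670) - 15312)) = (√2*(2*√2) - 21149)/(-16007 + (-8479 - 15312)) = (4 - 21149)/(-16007 - 23791) = -21145/(-39798) = -21145*(-1/39798) = 21145/39798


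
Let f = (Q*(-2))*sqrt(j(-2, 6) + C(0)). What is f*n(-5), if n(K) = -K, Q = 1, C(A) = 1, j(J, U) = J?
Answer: -10*I ≈ -10.0*I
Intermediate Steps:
f = -2*I (f = (1*(-2))*sqrt(-2 + 1) = -2*I ≈ -2.0*I)
f*n(-5) = (-2*I)*(-1*(-5)) = -2*I*5 = -10*I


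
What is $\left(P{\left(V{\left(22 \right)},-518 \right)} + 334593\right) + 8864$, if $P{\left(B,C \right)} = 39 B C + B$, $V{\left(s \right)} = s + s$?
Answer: $-545387$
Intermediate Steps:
$V{\left(s \right)} = 2 s$
$P{\left(B,C \right)} = B + 39 B C$ ($P{\left(B,C \right)} = 39 B C + B = B + 39 B C$)
$\left(P{\left(V{\left(22 \right)},-518 \right)} + 334593\right) + 8864 = \left(2 \cdot 22 \left(1 + 39 \left(-518\right)\right) + 334593\right) + 8864 = \left(44 \left(1 - 20202\right) + 334593\right) + 8864 = \left(44 \left(-20201\right) + 334593\right) + 8864 = \left(-888844 + 334593\right) + 8864 = -554251 + 8864 = -545387$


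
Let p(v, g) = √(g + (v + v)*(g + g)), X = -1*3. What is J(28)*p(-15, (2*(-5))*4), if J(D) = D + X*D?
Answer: -112*√590 ≈ -2720.5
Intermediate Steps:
X = -3
J(D) = -2*D (J(D) = D - 3*D = -2*D)
p(v, g) = √(g + 4*g*v) (p(v, g) = √(g + (2*v)*(2*g)) = √(g + 4*g*v))
J(28)*p(-15, (2*(-5))*4) = (-2*28)*√(((2*(-5))*4)*(1 + 4*(-15))) = -56*√2360 = -56*2*√590 = -112*√590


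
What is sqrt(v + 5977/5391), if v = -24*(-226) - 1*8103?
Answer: 4*I*sqrt(540466918)/1797 ≈ 51.748*I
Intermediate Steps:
v = -2679 (v = 5424 - 8103 = -2679)
sqrt(v + 5977/5391) = sqrt(-2679 + 5977/5391) = sqrt(-14436512/5391) = 4*I*sqrt(540466918)/1797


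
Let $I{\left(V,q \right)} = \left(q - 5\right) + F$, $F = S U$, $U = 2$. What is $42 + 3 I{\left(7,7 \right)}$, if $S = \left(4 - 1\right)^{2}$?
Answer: $102$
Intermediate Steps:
$S = 9$ ($S = 3^{2} = 9$)
$F = 18$ ($F = 9 \cdot 2 = 18$)
$I{\left(V,q \right)} = 13 + q$ ($I{\left(V,q \right)} = \left(q - 5\right) + 18 = \left(-5 + q\right) + 18 = 13 + q$)
$42 + 3 I{\left(7,7 \right)} = 42 + 3 \left(13 + 7\right) = 42 + 3 \cdot 20 = 42 + 60 = 102$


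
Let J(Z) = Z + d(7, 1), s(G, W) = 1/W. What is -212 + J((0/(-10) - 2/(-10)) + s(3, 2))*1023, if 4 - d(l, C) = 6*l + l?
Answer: -455309/10 ≈ -45531.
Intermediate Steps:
d(l, C) = 4 - 7*l (d(l, C) = 4 - (6*l + l) = 4 - 7*l)
J(Z) = -45 + Z (J(Z) = Z + (4 - 7*7) = Z + (4 - 49) = Z - 45 = -45 + Z)
-212 + J((0/(-10) - 2/(-10)) + s(3, 2))*1023 = -212 + (-45 + ((0/(-10) - 2/(-10)) + 1/2))*1023 = -212 + (-45 + ((0*(-⅒) - 2*(-⅒)) + ½))*1023 = -212 + (-45 + ((0 + ⅕) + ½))*1023 = -212 + (-45 + (⅕ + ½))*1023 = -212 + (-45 + 7/10)*1023 = -212 - 443/10*1023 = -212 - 453189/10 = -455309/10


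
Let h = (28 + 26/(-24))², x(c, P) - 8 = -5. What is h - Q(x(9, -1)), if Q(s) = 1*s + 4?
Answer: 103321/144 ≈ 717.51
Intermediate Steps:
x(c, P) = 3 (x(c, P) = 8 - 5 = 3)
Q(s) = 4 + s (Q(s) = s + 4 = 4 + s)
h = 104329/144 (h = (28 + 26*(-1/24))² = (28 - 13/12)² = (323/12)² = 104329/144 ≈ 724.51)
h - Q(x(9, -1)) = 104329/144 - (4 + 3) = 104329/144 - 1*7 = 104329/144 - 7 = 103321/144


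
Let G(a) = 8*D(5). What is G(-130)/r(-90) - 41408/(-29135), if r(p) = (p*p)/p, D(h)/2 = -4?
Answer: 559136/262215 ≈ 2.1324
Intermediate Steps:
D(h) = -8 (D(h) = 2*(-4) = -8)
r(p) = p (r(p) = p²/p = p)
G(a) = -64 (G(a) = 8*(-8) = -64)
G(-130)/r(-90) - 41408/(-29135) = -64/(-90) - 41408/(-29135) = -64*(-1/90) - 41408*(-1/29135) = 32/45 + 41408/29135 = 559136/262215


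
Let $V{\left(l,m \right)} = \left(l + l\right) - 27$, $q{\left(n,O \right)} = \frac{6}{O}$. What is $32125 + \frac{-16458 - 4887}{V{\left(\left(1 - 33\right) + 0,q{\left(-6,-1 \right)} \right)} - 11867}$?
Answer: $\frac{128057365}{3986} \approx 32127.0$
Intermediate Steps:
$V{\left(l,m \right)} = -27 + 2 l$ ($V{\left(l,m \right)} = 2 l - 27 = -27 + 2 l$)
$32125 + \frac{-16458 - 4887}{V{\left(\left(1 - 33\right) + 0,q{\left(-6,-1 \right)} \right)} - 11867} = 32125 + \frac{-16458 - 4887}{\left(-27 + 2 \left(\left(1 - 33\right) + 0\right)\right) - 11867} = 32125 - \frac{21345}{\left(-27 + 2 \left(-32 + 0\right)\right) - 11867} = 32125 - \frac{21345}{\left(-27 + 2 \left(-32\right)\right) - 11867} = 32125 - \frac{21345}{\left(-27 - 64\right) - 11867} = 32125 - \frac{21345}{-91 - 11867} = 32125 - \frac{21345}{-11958} = 32125 - - \frac{7115}{3986} = 32125 + \frac{7115}{3986} = \frac{128057365}{3986}$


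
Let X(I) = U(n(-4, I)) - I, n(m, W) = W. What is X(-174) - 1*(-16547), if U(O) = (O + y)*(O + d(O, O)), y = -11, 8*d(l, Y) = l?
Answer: 211739/4 ≈ 52935.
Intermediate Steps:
d(l, Y) = l/8
U(O) = 9*O*(-11 + O)/8 (U(O) = (O - 11)*(O + O/8) = (-11 + O)*(9*O/8) = 9*O*(-11 + O)/8)
X(I) = -I + 9*I*(-11 + I)/8 (X(I) = 9*I*(-11 + I)/8 - I = -I + 9*I*(-11 + I)/8)
X(-174) - 1*(-16547) = (⅛)*(-174)*(-107 + 9*(-174)) - 1*(-16547) = (⅛)*(-174)*(-107 - 1566) + 16547 = (⅛)*(-174)*(-1673) + 16547 = 145551/4 + 16547 = 211739/4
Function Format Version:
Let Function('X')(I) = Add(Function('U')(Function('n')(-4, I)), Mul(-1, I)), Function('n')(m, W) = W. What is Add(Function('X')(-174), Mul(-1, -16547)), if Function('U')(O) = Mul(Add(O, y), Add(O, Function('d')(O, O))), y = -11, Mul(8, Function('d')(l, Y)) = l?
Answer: Rational(211739, 4) ≈ 52935.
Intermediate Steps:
Function('d')(l, Y) = Mul(Rational(1, 8), l)
Function('U')(O) = Mul(Rational(9, 8), O, Add(-11, O)) (Function('U')(O) = Mul(Add(O, -11), Add(O, Mul(Rational(1, 8), O))) = Mul(Add(-11, O), Mul(Rational(9, 8), O)) = Mul(Rational(9, 8), O, Add(-11, O)))
Function('X')(I) = Add(Mul(-1, I), Mul(Rational(9, 8), I, Add(-11, I))) (Function('X')(I) = Add(Mul(Rational(9, 8), I, Add(-11, I)), Mul(-1, I)) = Add(Mul(-1, I), Mul(Rational(9, 8), I, Add(-11, I))))
Add(Function('X')(-174), Mul(-1, -16547)) = Add(Mul(Rational(1, 8), -174, Add(-107, Mul(9, -174))), Mul(-1, -16547)) = Add(Mul(Rational(1, 8), -174, Add(-107, -1566)), 16547) = Add(Mul(Rational(1, 8), -174, -1673), 16547) = Add(Rational(145551, 4), 16547) = Rational(211739, 4)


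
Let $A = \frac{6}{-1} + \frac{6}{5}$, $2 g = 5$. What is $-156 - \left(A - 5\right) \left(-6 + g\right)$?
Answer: $- \frac{1903}{10} \approx -190.3$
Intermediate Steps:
$g = \frac{5}{2}$ ($g = \frac{1}{2} \cdot 5 = \frac{5}{2} \approx 2.5$)
$A = - \frac{24}{5}$ ($A = 6 \left(-1\right) + 6 \cdot \frac{1}{5} = -6 + \frac{6}{5} = - \frac{24}{5} \approx -4.8$)
$-156 - \left(A - 5\right) \left(-6 + g\right) = -156 - \left(- \frac{24}{5} - 5\right) \left(-6 + \frac{5}{2}\right) = -156 - \left(- \frac{49}{5}\right) \left(- \frac{7}{2}\right) = -156 - \frac{343}{10} = - \frac{1903}{10}$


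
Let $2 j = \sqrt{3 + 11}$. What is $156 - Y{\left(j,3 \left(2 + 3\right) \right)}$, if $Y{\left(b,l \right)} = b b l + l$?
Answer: $\frac{177}{2} \approx 88.5$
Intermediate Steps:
$j = \frac{\sqrt{14}}{2}$ ($j = \frac{\sqrt{3 + 11}}{2} = \frac{\sqrt{14}}{2} \approx 1.8708$)
$Y{\left(b,l \right)} = l + l b^{2}$ ($Y{\left(b,l \right)} = b^{2} l + l = l b^{2} + l = l + l b^{2}$)
$156 - Y{\left(j,3 \left(2 + 3\right) \right)} = 156 - 3 \left(2 + 3\right) \left(1 + \left(\frac{\sqrt{14}}{2}\right)^{2}\right) = 156 - 3 \cdot 5 \left(1 + \frac{7}{2}\right) = 156 - 15 \cdot \frac{9}{2} = 156 - \frac{135}{2} = \frac{177}{2}$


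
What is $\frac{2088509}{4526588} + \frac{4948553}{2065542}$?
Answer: $\frac{13356981842021}{4674928815348} \approx 2.8572$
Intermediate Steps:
$\frac{2088509}{4526588} + \frac{4948553}{2065542} = \frac{13356981842021}{4674928815348}$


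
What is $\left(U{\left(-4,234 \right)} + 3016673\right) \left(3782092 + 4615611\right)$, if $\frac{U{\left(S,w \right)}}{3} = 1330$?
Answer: $25366630737089$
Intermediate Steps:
$U{\left(S,w \right)} = 3990$ ($U{\left(S,w \right)} = 3 \cdot 1330 = 3990$)
$\left(U{\left(-4,234 \right)} + 3016673\right) \left(3782092 + 4615611\right) = \left(3990 + 3016673\right) \left(3782092 + 4615611\right) = 3020663 \cdot 8397703 = 25366630737089$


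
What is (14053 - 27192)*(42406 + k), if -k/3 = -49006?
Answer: -2488841936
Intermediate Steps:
k = 147018 (k = -3*(-49006) = 147018)
(14053 - 27192)*(42406 + k) = (14053 - 27192)*(42406 + 147018) = -13139*189424 = -2488841936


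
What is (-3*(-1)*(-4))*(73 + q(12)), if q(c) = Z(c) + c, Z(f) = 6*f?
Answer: -1884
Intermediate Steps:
q(c) = 7*c (q(c) = 6*c + c = 7*c)
(-3*(-1)*(-4))*(73 + q(12)) = (-3*(-1)*(-4))*(73 + 7*12) = (3*(-4))*(73 + 84) = -12*157 = -1884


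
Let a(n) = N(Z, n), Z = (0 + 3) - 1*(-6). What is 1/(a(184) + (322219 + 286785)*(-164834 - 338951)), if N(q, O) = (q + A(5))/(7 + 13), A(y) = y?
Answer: -10/3068070801393 ≈ -3.2594e-12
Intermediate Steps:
Z = 9 (Z = 3 + 6 = 9)
N(q, O) = ¼ + q/20 (N(q, O) = (q + 5)/(7 + 13) = (5 + q)/20 = (5 + q)*(1/20) = ¼ + q/20)
a(n) = 7/10 (a(n) = ¼ + (1/20)*9 = ¼ + 9/20 = 7/10)
1/(a(184) + (322219 + 286785)*(-164834 - 338951)) = 1/(7/10 + (322219 + 286785)*(-164834 - 338951)) = 1/(7/10 + 609004*(-503785)) = 1/(7/10 - 306807080140) = 1/(-3068070801393/10) = -10/3068070801393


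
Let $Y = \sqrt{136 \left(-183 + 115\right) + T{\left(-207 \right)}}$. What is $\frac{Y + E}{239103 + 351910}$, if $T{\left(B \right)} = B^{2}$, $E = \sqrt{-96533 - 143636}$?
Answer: $\frac{\sqrt{33601}}{591013} + \frac{i \sqrt{240169}}{591013} \approx 0.00031016 + 0.0008292 i$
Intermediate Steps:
$E = i \sqrt{240169}$ ($E = \sqrt{-240169} = i \sqrt{240169} \approx 490.07 i$)
$Y = \sqrt{33601}$ ($Y = \sqrt{136 \left(-183 + 115\right) + \left(-207\right)^{2}} = \sqrt{136 \left(-68\right) + 42849} = \sqrt{-9248 + 42849} = \sqrt{33601} \approx 183.31$)
$\frac{Y + E}{239103 + 351910} = \frac{\sqrt{33601} + i \sqrt{240169}}{239103 + 351910} = \frac{\sqrt{33601} + i \sqrt{240169}}{591013} = \left(\sqrt{33601} + i \sqrt{240169}\right) \frac{1}{591013} = \frac{\sqrt{33601}}{591013} + \frac{i \sqrt{240169}}{591013}$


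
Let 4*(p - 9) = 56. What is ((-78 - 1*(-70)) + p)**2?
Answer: 225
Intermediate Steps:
p = 23 (p = 9 + (1/4)*56 = 9 + 14 = 23)
((-78 - 1*(-70)) + p)**2 = ((-78 - 1*(-70)) + 23)**2 = ((-78 + 70) + 23)**2 = (-8 + 23)**2 = 15**2 = 225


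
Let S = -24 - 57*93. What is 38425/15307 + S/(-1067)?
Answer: 122509250/16332569 ≈ 7.5009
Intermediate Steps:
S = -5325 (S = -24 - 5301 = -5325)
38425/15307 + S/(-1067) = 38425/15307 - 5325/(-1067) = 38425*(1/15307) - 5325*(-1/1067) = 38425/15307 + 5325/1067 = 122509250/16332569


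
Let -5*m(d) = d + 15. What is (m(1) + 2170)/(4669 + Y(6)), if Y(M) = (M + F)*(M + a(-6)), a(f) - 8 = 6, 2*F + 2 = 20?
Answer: 10834/24845 ≈ 0.43606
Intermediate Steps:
F = 9 (F = -1 + (½)*20 = -1 + 10 = 9)
a(f) = 14 (a(f) = 8 + 6 = 14)
m(d) = -3 - d/5 (m(d) = -(d + 15)/5 = -(15 + d)/5 = -3 - d/5)
Y(M) = (9 + M)*(14 + M) (Y(M) = (M + 9)*(M + 14) = (9 + M)*(14 + M))
(m(1) + 2170)/(4669 + Y(6)) = ((-3 - ⅕*1) + 2170)/(4669 + (126 + 6² + 23*6)) = ((-3 - ⅕) + 2170)/(4669 + (126 + 36 + 138)) = (-16/5 + 2170)/(4669 + 300) = (10834/5)/4969 = (10834/5)*(1/4969) = 10834/24845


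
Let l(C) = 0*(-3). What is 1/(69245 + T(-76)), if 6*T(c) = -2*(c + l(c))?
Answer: 3/207811 ≈ 1.4436e-5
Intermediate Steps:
l(C) = 0
T(c) = -c/3 (T(c) = (-2*(c + 0))/6 = (-2*c)/6 = -c/3)
1/(69245 + T(-76)) = 1/(69245 - ⅓*(-76)) = 1/(69245 + 76/3) = 1/(207811/3) = 3/207811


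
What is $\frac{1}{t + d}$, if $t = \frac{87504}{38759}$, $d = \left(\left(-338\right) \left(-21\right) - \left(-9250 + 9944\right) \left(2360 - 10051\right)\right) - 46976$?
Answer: $\frac{38759}{205332711588} \approx 1.8876 \cdot 10^{-7}$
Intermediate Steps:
$d = 5297676$ ($d = \left(7098 - 694 \left(-7691\right)\right) - 46976 = \left(7098 - -5337554\right) - 46976 = \left(7098 + 5337554\right) - 46976 = 5344652 - 46976 = 5297676$)
$t = \frac{87504}{38759}$ ($t = 87504 \cdot \frac{1}{38759} = \frac{87504}{38759} \approx 2.2576$)
$\frac{1}{t + d} = \frac{1}{\frac{87504}{38759} + 5297676} = \frac{1}{\frac{205332711588}{38759}} = \frac{38759}{205332711588}$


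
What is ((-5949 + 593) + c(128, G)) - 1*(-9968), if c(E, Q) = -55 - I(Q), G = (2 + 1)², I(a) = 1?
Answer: 4556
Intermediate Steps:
G = 9 (G = 3² = 9)
c(E, Q) = -56 (c(E, Q) = -55 - 1*1 = -55 - 1 = -56)
((-5949 + 593) + c(128, G)) - 1*(-9968) = ((-5949 + 593) - 56) - 1*(-9968) = (-5356 - 56) + 9968 = -5412 + 9968 = 4556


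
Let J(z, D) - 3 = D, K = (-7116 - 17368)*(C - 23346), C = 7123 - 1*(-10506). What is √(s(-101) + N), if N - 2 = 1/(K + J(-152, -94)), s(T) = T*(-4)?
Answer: √7954751093330486351/139974937 ≈ 20.149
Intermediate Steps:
C = 17629 (C = 7123 + 10506 = 17629)
K = 139975028 (K = (-7116 - 17368)*(17629 - 23346) = -24484*(-5717) = 139975028)
J(z, D) = 3 + D
s(T) = -4*T
N = 279949875/139974937 (N = 2 + 1/(139975028 + (3 - 94)) = 2 + 1/(139975028 - 91) = 2 + 1/139974937 = 279949875/139974937 ≈ 2.0000)
√(s(-101) + N) = √(-4*(-101) + 279949875/139974937) = √(404 + 279949875/139974937) = √(56829824423/139974937) = √7954751093330486351/139974937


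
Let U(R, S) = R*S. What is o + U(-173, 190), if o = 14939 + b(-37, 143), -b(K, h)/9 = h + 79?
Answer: -19929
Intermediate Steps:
b(K, h) = -711 - 9*h (b(K, h) = -9*(h + 79) = -9*(79 + h) = -711 - 9*h)
o = 12941 (o = 14939 + (-711 - 9*143) = 14939 + (-711 - 1287) = 14939 - 1998 = 12941)
o + U(-173, 190) = 12941 - 173*190 = 12941 - 32870 = -19929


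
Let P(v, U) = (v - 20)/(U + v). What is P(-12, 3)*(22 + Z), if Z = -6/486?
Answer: 56992/729 ≈ 78.178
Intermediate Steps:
Z = -1/81 (Z = -6*1/486 = -1/81 ≈ -0.012346)
P(v, U) = (-20 + v)/(U + v)
P(-12, 3)*(22 + Z) = ((-20 - 12)/(3 - 12))*(22 - 1/81) = (-32/(-9))*(1781/81) = -⅑*(-32)*(1781/81) = (32/9)*(1781/81) = 56992/729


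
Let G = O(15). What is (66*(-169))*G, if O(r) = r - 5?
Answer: -111540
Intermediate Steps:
O(r) = -5 + r
G = 10 (G = -5 + 15 = 10)
(66*(-169))*G = (66*(-169))*10 = -11154*10 = -111540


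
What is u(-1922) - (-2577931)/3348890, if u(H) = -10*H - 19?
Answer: 64304614821/3348890 ≈ 19202.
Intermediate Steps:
u(H) = -19 - 10*H
u(-1922) - (-2577931)/3348890 = (-19 - 10*(-1922)) - (-2577931)/3348890 = (-19 + 19220) - (-2577931)/3348890 = 19201 - 1*(-2577931/3348890) = 19201 + 2577931/3348890 = 64304614821/3348890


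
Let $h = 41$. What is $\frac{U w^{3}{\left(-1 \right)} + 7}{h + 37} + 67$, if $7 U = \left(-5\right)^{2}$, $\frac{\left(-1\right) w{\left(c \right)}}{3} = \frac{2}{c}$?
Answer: $\frac{42031}{546} \approx 76.98$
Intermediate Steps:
$w{\left(c \right)} = - \frac{6}{c}$ ($w{\left(c \right)} = - 3 \frac{2}{c} = - \frac{6}{c}$)
$U = \frac{25}{7}$ ($U = \frac{\left(-5\right)^{2}}{7} = \frac{1}{7} \cdot 25 = \frac{25}{7} \approx 3.5714$)
$\frac{U w^{3}{\left(-1 \right)} + 7}{h + 37} + 67 = \frac{\frac{25 \left(- \frac{6}{-1}\right)^{3}}{7} + 7}{41 + 37} + 67 = \frac{\frac{25 \left(\left(-6\right) \left(-1\right)\right)^{3}}{7} + 7}{78} + 67 = \frac{\frac{25 \cdot 6^{3}}{7} + 7}{78} + 67 = \frac{\frac{25}{7} \cdot 216 + 7}{78} + 67 = \frac{\frac{5400}{7} + 7}{78} + 67 = \frac{1}{78} \cdot \frac{5449}{7} + 67 = \frac{5449}{546} + 67 = \frac{42031}{546}$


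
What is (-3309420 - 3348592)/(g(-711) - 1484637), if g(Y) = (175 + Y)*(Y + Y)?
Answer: 6658012/722445 ≈ 9.2159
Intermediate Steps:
g(Y) = 2*Y*(175 + Y) (g(Y) = (175 + Y)*(2*Y) = 2*Y*(175 + Y))
(-3309420 - 3348592)/(g(-711) - 1484637) = (-3309420 - 3348592)/(2*(-711)*(175 - 711) - 1484637) = -6658012/(2*(-711)*(-536) - 1484637) = -6658012/(762192 - 1484637) = -6658012/(-722445) = -6658012*(-1/722445) = 6658012/722445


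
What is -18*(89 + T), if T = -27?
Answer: -1116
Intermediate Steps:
-18*(89 + T) = -18*(89 - 27) = -18*62 = -1116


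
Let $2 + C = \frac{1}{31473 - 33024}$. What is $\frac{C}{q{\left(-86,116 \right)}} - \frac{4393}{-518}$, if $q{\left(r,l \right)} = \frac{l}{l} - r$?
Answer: $\frac{20385203}{2410254} \approx 8.4577$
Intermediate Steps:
$q{\left(r,l \right)} = 1 - r$
$C = - \frac{3103}{1551}$ ($C = -2 + \frac{1}{31473 - 33024} = -2 + \frac{1}{-1551} = -2 - \frac{1}{1551} = - \frac{3103}{1551} \approx -2.0006$)
$\frac{C}{q{\left(-86,116 \right)}} - \frac{4393}{-518} = - \frac{3103}{1551 \left(1 - -86\right)} - \frac{4393}{-518} = - \frac{3103}{1551 \left(1 + 86\right)} - - \frac{4393}{518} = - \frac{3103}{1551 \cdot 87} + \frac{4393}{518} = \left(- \frac{3103}{1551}\right) \frac{1}{87} + \frac{4393}{518} = - \frac{107}{4653} + \frac{4393}{518} = \frac{20385203}{2410254}$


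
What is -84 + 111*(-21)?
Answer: -2415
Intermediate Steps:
-84 + 111*(-21) = -84 - 2331 = -2415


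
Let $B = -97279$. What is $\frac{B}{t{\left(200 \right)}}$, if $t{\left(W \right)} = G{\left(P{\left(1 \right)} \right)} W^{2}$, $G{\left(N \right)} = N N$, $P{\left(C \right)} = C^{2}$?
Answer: $- \frac{97279}{40000} \approx -2.432$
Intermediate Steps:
$G{\left(N \right)} = N^{2}$
$t{\left(W \right)} = W^{2}$ ($t{\left(W \right)} = \left(1^{2}\right)^{2} W^{2} = 1^{2} W^{2} = 1 W^{2} = W^{2}$)
$\frac{B}{t{\left(200 \right)}} = - \frac{97279}{200^{2}} = - \frac{97279}{40000}$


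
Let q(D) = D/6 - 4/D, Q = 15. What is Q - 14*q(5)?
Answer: 218/15 ≈ 14.533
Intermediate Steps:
q(D) = -4/D + D/6 (q(D) = D*(1/6) - 4/D = D/6 - 4/D = -4/D + D/6)
Q - 14*q(5) = 15 - 14*(-4/5 + (1/6)*5) = 15 - 14*(-4*1/5 + 5/6) = 15 - 14*(-4/5 + 5/6) = 15 - 14*1/30 = 15 - 7/15 = 218/15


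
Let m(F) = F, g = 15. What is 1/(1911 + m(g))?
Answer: 1/1926 ≈ 0.00051921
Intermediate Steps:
1/(1911 + m(g)) = 1/(1911 + 15) = 1/1926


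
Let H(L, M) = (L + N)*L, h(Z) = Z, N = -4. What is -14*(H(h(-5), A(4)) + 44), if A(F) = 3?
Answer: -1246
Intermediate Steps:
H(L, M) = L*(-4 + L) (H(L, M) = (L - 4)*L = (-4 + L)*L = L*(-4 + L))
-14*(H(h(-5), A(4)) + 44) = -14*(-5*(-4 - 5) + 44) = -14*(-5*(-9) + 44) = -14*(45 + 44) = -14*89 = -1246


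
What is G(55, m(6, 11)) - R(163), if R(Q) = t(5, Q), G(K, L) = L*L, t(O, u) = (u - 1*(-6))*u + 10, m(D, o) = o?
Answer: -27436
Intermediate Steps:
t(O, u) = 10 + u*(6 + u) (t(O, u) = (u + 6)*u + 10 = (6 + u)*u + 10 = u*(6 + u) + 10 = 10 + u*(6 + u))
G(K, L) = L**2
R(Q) = 10 + Q**2 + 6*Q
G(55, m(6, 11)) - R(163) = 11**2 - (10 + 163**2 + 6*163) = 121 - (10 + 26569 + 978) = 121 - 1*27557 = 121 - 27557 = -27436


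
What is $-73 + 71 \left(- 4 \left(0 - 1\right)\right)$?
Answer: $211$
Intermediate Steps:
$-73 + 71 \left(- 4 \left(0 - 1\right)\right) = -73 + 71 \left(\left(-4\right) \left(-1\right)\right) = -73 + 71 \cdot 4 = -73 + 284 = 211$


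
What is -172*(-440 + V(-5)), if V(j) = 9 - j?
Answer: 73272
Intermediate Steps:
-172*(-440 + V(-5)) = -172*(-440 + (9 - 1*(-5))) = -172*(-440 + (9 + 5)) = -172*(-440 + 14) = -172*(-426) = 73272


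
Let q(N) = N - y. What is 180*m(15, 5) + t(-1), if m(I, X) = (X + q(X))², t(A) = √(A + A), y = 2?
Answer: 11520 + I*√2 ≈ 11520.0 + 1.4142*I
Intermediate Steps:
t(A) = √2*√A (t(A) = √(2*A) = √2*√A)
q(N) = -2 + N (q(N) = N - 1*2 = N - 2 = -2 + N)
m(I, X) = (-2 + 2*X)² (m(I, X) = (X + (-2 + X))² = (-2 + 2*X)²)
180*m(15, 5) + t(-1) = 180*(4*(-1 + 5)²) + √2*√(-1) = 180*(4*4²) + √2*I = 180*(4*16) + I*√2 = 180*64 + I*√2 = 11520 + I*√2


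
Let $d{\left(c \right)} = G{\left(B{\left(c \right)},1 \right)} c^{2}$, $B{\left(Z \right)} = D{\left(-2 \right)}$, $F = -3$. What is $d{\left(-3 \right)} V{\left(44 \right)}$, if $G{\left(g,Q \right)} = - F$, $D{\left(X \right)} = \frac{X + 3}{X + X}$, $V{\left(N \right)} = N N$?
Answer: $52272$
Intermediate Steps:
$V{\left(N \right)} = N^{2}$
$D{\left(X \right)} = \frac{3 + X}{2 X}$
$B{\left(Z \right)} = - \frac{1}{4}$ ($B{\left(Z \right)} = \frac{3 - 2}{2 \left(-2\right)} = \frac{1}{2} \left(- \frac{1}{2}\right) 1 = - \frac{1}{4}$)
$G{\left(g,Q \right)} = 3$ ($G{\left(g,Q \right)} = \left(-1\right) \left(-3\right) = 3$)
$d{\left(c \right)} = 3 c^{2}$
$d{\left(-3 \right)} V{\left(44 \right)} = 3 \left(-3\right)^{2} \cdot 44^{2} = 3 \cdot 9 \cdot 1936 = 27 \cdot 1936 = 52272$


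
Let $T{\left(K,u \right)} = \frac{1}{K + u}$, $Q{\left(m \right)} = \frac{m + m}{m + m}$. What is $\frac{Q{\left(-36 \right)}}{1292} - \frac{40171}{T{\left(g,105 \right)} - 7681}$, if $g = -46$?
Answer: $\frac{1531304083}{292752988} \approx 5.2307$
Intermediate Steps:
$Q{\left(m \right)} = 1$ ($Q{\left(m \right)} = \frac{2 m}{2 m} = 2 m \frac{1}{2 m} = 1$)
$\frac{Q{\left(-36 \right)}}{1292} - \frac{40171}{T{\left(g,105 \right)} - 7681} = 1 \cdot \frac{1}{1292} - \frac{40171}{\frac{1}{-46 + 105} - 7681} = 1 \cdot \frac{1}{1292} - \frac{40171}{\frac{1}{59} - 7681} = \frac{1}{1292} - \frac{40171}{\frac{1}{59} - 7681} = \frac{1}{1292} - \frac{40171}{- \frac{453178}{59}} = \frac{1}{1292} - - \frac{2370089}{453178} = \frac{1}{1292} + \frac{2370089}{453178} = \frac{1531304083}{292752988}$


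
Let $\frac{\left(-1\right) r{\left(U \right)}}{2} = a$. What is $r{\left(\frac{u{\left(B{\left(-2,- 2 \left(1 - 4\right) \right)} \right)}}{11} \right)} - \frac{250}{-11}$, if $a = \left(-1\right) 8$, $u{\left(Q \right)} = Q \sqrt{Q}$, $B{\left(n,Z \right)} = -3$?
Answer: $\frac{426}{11} \approx 38.727$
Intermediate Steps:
$u{\left(Q \right)} = Q^{\frac{3}{2}}$
$a = -8$
$r{\left(U \right)} = 16$ ($r{\left(U \right)} = \left(-2\right) \left(-8\right) = 16$)
$r{\left(\frac{u{\left(B{\left(-2,- 2 \left(1 - 4\right) \right)} \right)}}{11} \right)} - \frac{250}{-11} = 16 - \frac{250}{-11} = 16 - 250 \left(- \frac{1}{11}\right) = 16 - - \frac{250}{11} = 16 + \frac{250}{11} = \frac{426}{11}$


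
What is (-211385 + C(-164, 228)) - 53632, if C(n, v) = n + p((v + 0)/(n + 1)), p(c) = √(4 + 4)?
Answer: -265181 + 2*√2 ≈ -2.6518e+5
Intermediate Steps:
p(c) = 2*√2 (p(c) = √8 = 2*√2)
C(n, v) = n + 2*√2
(-211385 + C(-164, 228)) - 53632 = (-211385 + (-164 + 2*√2)) - 53632 = (-211549 + 2*√2) - 53632 = -265181 + 2*√2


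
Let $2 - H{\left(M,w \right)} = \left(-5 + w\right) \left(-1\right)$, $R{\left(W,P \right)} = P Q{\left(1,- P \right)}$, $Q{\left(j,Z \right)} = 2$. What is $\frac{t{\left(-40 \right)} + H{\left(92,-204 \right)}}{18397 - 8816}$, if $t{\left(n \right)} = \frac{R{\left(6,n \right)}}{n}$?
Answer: $- \frac{205}{9581} \approx -0.021397$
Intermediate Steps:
$R{\left(W,P \right)} = 2 P$ ($R{\left(W,P \right)} = P 2 = 2 P$)
$H{\left(M,w \right)} = -3 + w$ ($H{\left(M,w \right)} = 2 - \left(-5 + w\right) \left(-1\right) = 2 - \left(5 - w\right) = 2 + \left(-5 + w\right) = -3 + w$)
$t{\left(n \right)} = 2$ ($t{\left(n \right)} = \frac{2 n}{n} = 2$)
$\frac{t{\left(-40 \right)} + H{\left(92,-204 \right)}}{18397 - 8816} = \frac{2 - 207}{18397 - 8816} = \frac{2 - 207}{9581} = \left(-205\right) \frac{1}{9581} = - \frac{205}{9581}$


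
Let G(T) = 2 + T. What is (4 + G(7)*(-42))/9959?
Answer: -374/9959 ≈ -0.037554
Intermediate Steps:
(4 + G(7)*(-42))/9959 = (4 + (2 + 7)*(-42))/9959 = (4 + 9*(-42))*(1/9959) = (4 - 378)*(1/9959) = -374*1/9959 = -374/9959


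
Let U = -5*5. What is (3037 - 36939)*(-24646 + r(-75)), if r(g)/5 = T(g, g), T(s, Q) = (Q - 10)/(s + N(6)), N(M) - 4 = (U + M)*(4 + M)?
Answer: 218063800262/261 ≈ 8.3549e+8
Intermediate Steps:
U = -25
N(M) = 4 + (-25 + M)*(4 + M)
T(s, Q) = (-10 + Q)/(-186 + s) (T(s, Q) = (Q - 10)/(s + (-96 + 6² - 21*6)) = (-10 + Q)/(s + (-96 + 36 - 126)) = (-10 + Q)/(s - 186) = (-10 + Q)/(-186 + s))
r(g) = 5*(-10 + g)/(-186 + g) (r(g) = 5*((-10 + g)/(-186 + g)) = 5*(-10 + g)/(-186 + g))
(3037 - 36939)*(-24646 + r(-75)) = (3037 - 36939)*(-24646 + 5*(-10 - 75)/(-186 - 75)) = -33902*(-24646 + 5*(-85)/(-261)) = -33902*(-24646 + 5*(-1/261)*(-85)) = -33902*(-24646 + 425/261) = -33902*(-6432181/261) = 218063800262/261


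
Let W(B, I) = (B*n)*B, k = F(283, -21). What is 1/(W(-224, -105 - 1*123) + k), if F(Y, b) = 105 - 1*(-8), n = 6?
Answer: 1/301169 ≈ 3.3204e-6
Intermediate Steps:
F(Y, b) = 113 (F(Y, b) = 105 + 8 = 113)
k = 113
W(B, I) = 6*B² (W(B, I) = (B*6)*B = (6*B)*B = 6*B²)
1/(W(-224, -105 - 1*123) + k) = 1/(6*(-224)² + 113) = 1/(6*50176 + 113) = 1/(301056 + 113) = 1/301169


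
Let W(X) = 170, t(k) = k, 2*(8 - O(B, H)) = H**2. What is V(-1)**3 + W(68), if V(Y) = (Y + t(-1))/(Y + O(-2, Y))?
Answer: 373426/2197 ≈ 169.97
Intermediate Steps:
O(B, H) = 8 - H**2/2
V(Y) = (-1 + Y)/(8 + Y - Y**2/2) (V(Y) = (Y - 1)/(Y + (8 - Y**2/2)) = (-1 + Y)/(8 + Y - Y**2/2))
V(-1)**3 + W(68) = (2*(-1 - 1)/(16 - 1*(-1)**2 + 2*(-1)))**3 + 170 = (2*(-2)/(16 - 1*1 - 2))**3 + 170 = (2*(-2)/(16 - 1 - 2))**3 + 170 = (2*(-2)/13)**3 + 170 = (2*(1/13)*(-2))**3 + 170 = (-4/13)**3 + 170 = -64/2197 + 170 = 373426/2197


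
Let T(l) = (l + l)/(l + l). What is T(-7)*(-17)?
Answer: -17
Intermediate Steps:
T(l) = 1 (T(l) = (2*l)/((2*l)) = (2*l)*(1/(2*l)) = 1)
T(-7)*(-17) = 1*(-17) = -17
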